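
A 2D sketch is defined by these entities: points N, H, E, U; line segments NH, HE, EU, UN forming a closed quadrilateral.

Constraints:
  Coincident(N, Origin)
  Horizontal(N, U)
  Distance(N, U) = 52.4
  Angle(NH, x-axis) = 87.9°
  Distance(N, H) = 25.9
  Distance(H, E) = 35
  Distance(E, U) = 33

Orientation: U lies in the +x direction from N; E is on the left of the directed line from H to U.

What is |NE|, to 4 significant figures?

45.83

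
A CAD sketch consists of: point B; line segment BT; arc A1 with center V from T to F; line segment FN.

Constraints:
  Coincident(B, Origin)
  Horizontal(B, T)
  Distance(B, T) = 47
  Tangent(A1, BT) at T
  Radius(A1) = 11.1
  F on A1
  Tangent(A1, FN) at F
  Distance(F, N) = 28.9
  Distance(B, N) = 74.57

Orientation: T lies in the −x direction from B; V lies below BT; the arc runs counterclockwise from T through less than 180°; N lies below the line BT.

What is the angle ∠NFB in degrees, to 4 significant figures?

113.2°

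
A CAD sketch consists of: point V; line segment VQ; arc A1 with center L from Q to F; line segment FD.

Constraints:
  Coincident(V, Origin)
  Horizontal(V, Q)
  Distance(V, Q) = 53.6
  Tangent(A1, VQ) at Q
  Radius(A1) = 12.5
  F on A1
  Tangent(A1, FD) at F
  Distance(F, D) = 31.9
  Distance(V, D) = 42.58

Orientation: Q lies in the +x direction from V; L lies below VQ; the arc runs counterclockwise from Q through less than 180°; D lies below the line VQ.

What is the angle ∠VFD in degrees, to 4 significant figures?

66.98°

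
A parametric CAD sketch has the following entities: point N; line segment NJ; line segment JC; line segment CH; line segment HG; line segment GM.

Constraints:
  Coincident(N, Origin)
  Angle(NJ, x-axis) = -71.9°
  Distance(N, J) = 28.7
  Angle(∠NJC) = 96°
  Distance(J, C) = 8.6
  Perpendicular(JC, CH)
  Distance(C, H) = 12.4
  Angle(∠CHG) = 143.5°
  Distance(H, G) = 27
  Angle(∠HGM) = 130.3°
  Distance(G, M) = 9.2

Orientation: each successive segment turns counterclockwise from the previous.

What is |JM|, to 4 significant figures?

38.50

N is at the origin; NJ runs at -71.9° with length 28.7, so J = (8.916, -27.28). ∠NJC = 96.0° gives JC at 12.10° from the x-axis; with |JC| = 8.6, C = (17.33, -25.48). JC is perpendicular to CH, so CH runs at 102.1°; with |CH| = 12.4, H = (14.73, -13.35). ∠CHG = 143.5° gives HG at 138.6° from the x-axis; with |HG| = 27.0, G = (-5.527, 4.503). ∠HGM = 130.3° gives GM at -171.7° from the x-axis; with |GM| = 9.2, M = (-14.63, 3.175). Then |JM| = |M − J| = 38.50.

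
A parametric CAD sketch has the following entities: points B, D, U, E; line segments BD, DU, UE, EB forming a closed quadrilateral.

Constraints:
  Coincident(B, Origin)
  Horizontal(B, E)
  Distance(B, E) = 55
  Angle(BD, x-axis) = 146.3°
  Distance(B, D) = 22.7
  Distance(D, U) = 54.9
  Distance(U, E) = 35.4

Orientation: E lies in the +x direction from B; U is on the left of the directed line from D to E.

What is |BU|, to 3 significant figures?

44.0

B is at the origin; B and E share the same y with |BE| = 55.0 and E in +x, so E = (55.0, 0). BD runs at 146.3° with |BD| = 22.7, so D = (-18.9, 12.6). U is determined by |DU| = 54.9 and |UE| = 35.4 together: it lies at the intersection of circle(D, 54.9) and circle(E, 35.4). With |DE| = 75.0, the foot of the radical line on DE is 49.2 from D and the perpendicular offset is √(54.9² − 49.2²) = 24.3. Taking the left-of-DE solution: U = (33.7, 28.3).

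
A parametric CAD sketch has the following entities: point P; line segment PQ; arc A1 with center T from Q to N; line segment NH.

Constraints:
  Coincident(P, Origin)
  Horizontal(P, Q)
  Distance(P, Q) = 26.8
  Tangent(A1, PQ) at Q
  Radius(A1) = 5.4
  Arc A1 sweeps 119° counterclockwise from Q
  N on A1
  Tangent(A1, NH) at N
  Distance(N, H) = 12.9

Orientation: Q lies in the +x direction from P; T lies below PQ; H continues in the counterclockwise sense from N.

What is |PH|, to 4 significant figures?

34.28

P is at the origin; PQ is horizontal with |PQ| = 26.8 and Q on the +x side, so Q = (26.80, 0.000). The tangent condition forces TQ to be normal to PQ, so T = Q + (0, -5.4) = (26.80, -5.400). On A1, Q sits at bearing 90° from T; a 119° counterclockwise sweep puts N at bearing 209°, so N = T + 5.4·(cos 209°, sin 209°) = (22.08, -8.018). A1 meets NH tangentially, so TN is at right angles to NH, so NH runs along (−sin 209°, cos 209°); with |NH| = 12.9, H = (28.33, -19.30). Then |PH| = |H − P| = 34.28.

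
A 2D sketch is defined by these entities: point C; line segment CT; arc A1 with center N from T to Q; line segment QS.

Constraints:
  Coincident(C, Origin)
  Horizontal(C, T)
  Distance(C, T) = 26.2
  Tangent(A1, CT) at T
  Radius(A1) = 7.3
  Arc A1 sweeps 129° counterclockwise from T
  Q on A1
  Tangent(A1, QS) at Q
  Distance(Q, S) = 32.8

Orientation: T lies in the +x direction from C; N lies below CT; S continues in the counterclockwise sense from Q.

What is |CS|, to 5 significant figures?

55.610

C is at the origin; C and T share the same y with |CT| = 26.2 and T on the +x side, so T = (26.200, 0.0000). Since A1 is tangent to CT there, NT ⟂ CT, so N = T + (0, -7.3) = (26.200, -7.3000). On A1, T sits at bearing 90° from N; a 129° counterclockwise sweep puts Q at bearing 219°, so Q = N + 7.3·(cos 219°, sin 219°) = (20.527, -11.894). Tangency of A1 to QS means the radius NQ is perpendicular to QS, so QS runs along (−sin 219°, cos 219°); with |QS| = 32.8, S = (41.169, -37.384). Then |CS| = |S − C| = 55.610.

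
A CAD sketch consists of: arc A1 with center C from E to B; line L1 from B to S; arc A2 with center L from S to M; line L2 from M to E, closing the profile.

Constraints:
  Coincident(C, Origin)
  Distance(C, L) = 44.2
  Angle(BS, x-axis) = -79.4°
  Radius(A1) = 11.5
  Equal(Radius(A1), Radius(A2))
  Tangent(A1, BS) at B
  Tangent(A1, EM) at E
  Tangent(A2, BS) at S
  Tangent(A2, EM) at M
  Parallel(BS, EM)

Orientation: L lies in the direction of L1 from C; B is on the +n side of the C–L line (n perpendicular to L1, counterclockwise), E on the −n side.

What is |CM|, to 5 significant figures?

45.672

Tangency of A1 to both parallel lines with radius 11.5 puts B and E at C ± 11.5·n: B = (11.304, 2.1154), E = (-11.304, -2.1154). Equal radii place S and M the same way about L: S = L + 11.5·n = (19.434, -41.330), M = L − 11.5·n = (-3.1731, -45.561). Then |CM| = |M − C| = 45.672.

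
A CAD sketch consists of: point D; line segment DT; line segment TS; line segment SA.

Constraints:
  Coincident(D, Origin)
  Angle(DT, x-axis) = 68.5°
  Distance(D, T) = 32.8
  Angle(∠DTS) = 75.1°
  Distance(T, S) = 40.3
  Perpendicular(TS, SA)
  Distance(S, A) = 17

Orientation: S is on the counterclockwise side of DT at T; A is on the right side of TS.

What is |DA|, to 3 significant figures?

58.2

∠DTS = 75.1°, so TS runs at 68.5° + (180° − 75.1°) = 173° from the x-axis; with |TS| = 40.3, S = T + 40.3·(cos 173°, sin 173°) = (-28.0, 35.1). TS ⟂ SA; with |SA| = 17.0 on the right of TS, A = S + 17.0·(0.115, 0.993) = (-26.1, 52.0). Then |DA| = |A − D| = 58.2.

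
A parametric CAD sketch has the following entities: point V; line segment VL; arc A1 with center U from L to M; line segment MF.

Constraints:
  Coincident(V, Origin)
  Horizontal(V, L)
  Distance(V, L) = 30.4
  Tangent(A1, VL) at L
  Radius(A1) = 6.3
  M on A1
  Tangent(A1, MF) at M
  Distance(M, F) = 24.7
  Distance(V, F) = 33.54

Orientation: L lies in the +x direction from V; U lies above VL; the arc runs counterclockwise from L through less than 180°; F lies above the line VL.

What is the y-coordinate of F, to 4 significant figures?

28.44

Checks: |UM| = 6.300 ✓; ∠(UM, MF) = 90.00° ✓; |MF| = 24.70 ✓; |VF| = 33.54 ✓.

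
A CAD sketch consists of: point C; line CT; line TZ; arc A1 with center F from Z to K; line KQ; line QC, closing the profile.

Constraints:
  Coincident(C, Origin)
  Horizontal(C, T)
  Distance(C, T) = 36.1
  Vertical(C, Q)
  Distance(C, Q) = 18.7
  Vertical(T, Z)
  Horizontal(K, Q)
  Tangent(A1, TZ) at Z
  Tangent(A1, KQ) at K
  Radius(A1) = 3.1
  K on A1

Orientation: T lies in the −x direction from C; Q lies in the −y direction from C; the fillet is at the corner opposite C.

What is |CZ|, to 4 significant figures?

39.33

C is at the origin; C and T share the same y with |CT| = 36.1 and T on the −x side, so T = (-36.10, 0.000). CQ is vertical with |CQ| = 18.7 and Q on the −y side, so Q = (0.000, -18.70). The virtual corner opposite C is at (-36.10, -18.70). Tangency of A1 to TZ means the radius FZ is perpendicular to TZ and the tangent condition forces FK to be normal to KQ, with radius 3.1, so the center F sits 3.1 in from both sides at F = (-33.00, -15.60). That places the tangent points at Z = (-36.10, -15.60) on TZ and K = (-33.00, -18.70) on KQ. Then |CZ| = |Z − C| = 39.33.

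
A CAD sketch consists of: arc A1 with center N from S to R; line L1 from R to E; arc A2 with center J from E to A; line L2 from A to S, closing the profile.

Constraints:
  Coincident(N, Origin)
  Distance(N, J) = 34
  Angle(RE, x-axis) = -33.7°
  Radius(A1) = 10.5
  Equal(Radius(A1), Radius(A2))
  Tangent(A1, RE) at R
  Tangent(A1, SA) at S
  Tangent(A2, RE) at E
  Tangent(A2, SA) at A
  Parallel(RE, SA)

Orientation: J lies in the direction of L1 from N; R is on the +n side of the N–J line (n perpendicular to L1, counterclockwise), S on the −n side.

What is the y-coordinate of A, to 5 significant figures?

-27.600

The slot axis is L1's direction at -33.7°, so u = (cos -33.7°, sin -33.7°) = (0.83195, -0.55484) and n = (−sin -33.7°, cos -33.7°) = (0.55484, 0.83195). N is at the origin and J lies 34.0 along u from N, so J = 34.0·u = (28.286, -18.865). Tangency of A1 to both parallel lines with radius 10.5 puts R and S at N ± 10.5·n: R = (5.8259, 8.7355), S = (-5.8259, -8.7355). Equal radii place E and A the same way about J: E = J + 10.5·n = (34.112, -10.129), A = J − 10.5·n = (22.461, -27.600). So A.y = -27.600.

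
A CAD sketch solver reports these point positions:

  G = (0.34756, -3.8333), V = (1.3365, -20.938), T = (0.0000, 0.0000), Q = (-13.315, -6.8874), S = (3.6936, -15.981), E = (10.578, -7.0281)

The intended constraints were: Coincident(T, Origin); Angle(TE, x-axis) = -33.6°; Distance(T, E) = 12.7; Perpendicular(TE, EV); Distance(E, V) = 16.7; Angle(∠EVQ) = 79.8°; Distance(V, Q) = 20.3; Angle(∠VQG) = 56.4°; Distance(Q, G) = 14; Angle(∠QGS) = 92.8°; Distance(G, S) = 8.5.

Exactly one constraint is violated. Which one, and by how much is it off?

Distance(G, S) = 8.5 — off by 4.10.

T = (0.00, 0.00) ✓; TE at -33.60° ✓; |TE| = 12.70 ✓; ∠(TE, EV) = 90.00° ✓; |EV| = 16.70 ✓; ∠EVQ = 79.80° ✓; |VQ| = 20.30 ✓; ∠VQG = 56.40° ✓; |QG| = 14.00 ✓; ∠QGS = 92.80° ✓; |GS| = 12.60 ✗.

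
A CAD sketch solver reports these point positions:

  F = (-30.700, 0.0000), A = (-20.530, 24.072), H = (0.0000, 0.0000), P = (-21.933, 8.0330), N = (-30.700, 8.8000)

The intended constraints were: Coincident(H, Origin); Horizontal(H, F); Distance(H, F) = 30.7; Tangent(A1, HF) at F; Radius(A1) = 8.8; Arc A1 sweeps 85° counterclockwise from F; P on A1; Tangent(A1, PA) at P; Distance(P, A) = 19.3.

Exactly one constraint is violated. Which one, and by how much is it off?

Distance(P, A) = 19.3 — off by 3.20.

H = (0.00, 0.00) ✓; H.y = 0.00, F.y = 0.00 ✓; |HF| = 30.70 ✓; ∠(NF, FH) = 90.00° ✓; |NF| = 8.800 ✓; bearing(N→P) − bearing(N→F) = 85.00° ✓; |NP| = 8.800 ✓; ∠(NP, PA) = 90.00° ✓; |PA| = 16.10 ✗.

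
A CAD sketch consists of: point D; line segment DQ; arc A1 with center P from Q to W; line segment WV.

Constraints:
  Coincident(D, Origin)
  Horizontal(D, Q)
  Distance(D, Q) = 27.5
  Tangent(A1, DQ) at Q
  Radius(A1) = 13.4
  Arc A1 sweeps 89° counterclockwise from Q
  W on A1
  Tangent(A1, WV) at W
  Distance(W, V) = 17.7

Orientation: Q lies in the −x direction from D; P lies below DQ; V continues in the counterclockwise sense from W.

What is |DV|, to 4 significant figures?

51.48

D is at the origin; D and Q share the same y with |DQ| = 27.5 and Q on the −x side, so Q = (-27.50, 0.000). Since A1 is tangent to DQ there, PQ ⟂ DQ, so P = Q + (0, -13.4) = (-27.50, -13.40). On A1, Q sits at bearing 90° from P; an 89° counterclockwise sweep puts W at bearing 179°, so W = P + 13.4·(cos 179°, sin 179°) = (-40.90, -13.17). The tangent condition forces PW to be normal to WV, so WV runs along (−sin 179°, cos 179°); with |WV| = 17.7, V = (-41.21, -30.86). Then |DV| = |V − D| = 51.48.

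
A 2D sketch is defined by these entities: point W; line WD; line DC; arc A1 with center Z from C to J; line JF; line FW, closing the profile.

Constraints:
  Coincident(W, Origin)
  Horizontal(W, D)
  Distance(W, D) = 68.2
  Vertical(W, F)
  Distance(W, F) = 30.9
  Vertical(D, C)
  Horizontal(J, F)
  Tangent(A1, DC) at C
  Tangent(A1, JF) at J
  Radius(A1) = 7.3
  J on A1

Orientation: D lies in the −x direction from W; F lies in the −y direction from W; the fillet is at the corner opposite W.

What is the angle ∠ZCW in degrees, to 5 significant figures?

19.088°

W is at the origin; W and D share the same y with |WD| = 68.2 and D on the −x side, so D = (-68.200, 0.0000). W and F share the same x with |WF| = 30.9 and F on the −y side, so F = (0.0000, -30.900). The virtual corner opposite W is at (-68.200, -30.900). A1 meets DC tangentially, so ZC is at right angles to DC and A1 meets JF tangentially, so ZJ is at right angles to JF, with radius 7.3, so the center Z sits 7.3 in from both sides at Z = (-60.900, -23.600). That places the tangent points at C = (-68.200, -23.600) on DC and J = (-60.900, -30.900) on JF. Then cos ∠ZCW = CZ·CW / (|CZ||CW|), giving 19.088°.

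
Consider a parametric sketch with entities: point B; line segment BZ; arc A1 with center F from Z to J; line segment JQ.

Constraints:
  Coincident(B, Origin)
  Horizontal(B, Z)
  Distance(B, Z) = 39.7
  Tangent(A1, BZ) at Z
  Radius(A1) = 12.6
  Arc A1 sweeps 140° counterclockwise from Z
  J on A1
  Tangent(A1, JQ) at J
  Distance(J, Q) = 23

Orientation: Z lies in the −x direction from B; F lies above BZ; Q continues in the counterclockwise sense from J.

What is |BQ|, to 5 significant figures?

61.598

B is at the origin; BZ is horizontal with |BZ| = 39.7 and Z on the −x side, so Z = (-39.700, 0.0000). Tangency of A1 to BZ means the radius FZ is perpendicular to BZ, so F = Z + (0, 12.6) = (-39.700, 12.600). On A1, Z sits at bearing -90° from F; a 140° counterclockwise sweep puts J at bearing 50°, so J = F + 12.6·(cos 50°, sin 50°) = (-31.601, 22.252). Since A1 is tangent to JQ there, FJ ⟂ JQ, so JQ runs along (−sin 50°, cos 50°); with |JQ| = 23.0, Q = (-49.220, 37.036). Then |BQ| = |Q − B| = 61.598.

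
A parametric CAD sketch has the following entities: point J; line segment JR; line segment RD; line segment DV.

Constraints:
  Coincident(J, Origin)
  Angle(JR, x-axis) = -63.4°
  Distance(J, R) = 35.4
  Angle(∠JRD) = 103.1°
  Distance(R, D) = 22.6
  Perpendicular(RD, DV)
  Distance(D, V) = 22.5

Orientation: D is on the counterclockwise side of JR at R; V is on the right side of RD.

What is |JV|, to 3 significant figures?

64.7

J is at the origin; JR runs at -63.4° with length 35.4, so R = 35.4·(cos -63.4°, sin -63.4°) = (15.9, -31.7). ∠JRD = 103.1°, so RD runs at -63.4° + (180° − 103.1°) = 13.5° from the x-axis; with |RD| = 22.6, D = R + 22.6·(cos 13.5°, sin 13.5°) = (37.8, -26.4). The perpendicularity gives DV at right angles to RD; with |DV| = 22.5 on the right of RD, V = D + 22.5·(0.233, -0.972) = (43.1, -48.3). Then |JV| = |V − J| = 64.7.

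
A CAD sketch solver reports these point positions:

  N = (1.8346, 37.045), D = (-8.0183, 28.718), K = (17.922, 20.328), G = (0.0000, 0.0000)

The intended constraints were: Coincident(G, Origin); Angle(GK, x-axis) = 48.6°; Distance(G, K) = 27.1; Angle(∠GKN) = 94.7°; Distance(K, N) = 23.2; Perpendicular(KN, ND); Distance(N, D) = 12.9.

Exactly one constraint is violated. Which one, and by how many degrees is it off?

Perpendicular(KN, ND) — off by 3.70°.

G = (0.00, 0.00) ✓; GK at 48.60° ✓; |GK| = 27.10 ✓; ∠GKN = 94.70° ✓; |KN| = 23.20 ✓; ∠(KN, ND) = 86.30° ✗; |ND| = 12.90 ✓.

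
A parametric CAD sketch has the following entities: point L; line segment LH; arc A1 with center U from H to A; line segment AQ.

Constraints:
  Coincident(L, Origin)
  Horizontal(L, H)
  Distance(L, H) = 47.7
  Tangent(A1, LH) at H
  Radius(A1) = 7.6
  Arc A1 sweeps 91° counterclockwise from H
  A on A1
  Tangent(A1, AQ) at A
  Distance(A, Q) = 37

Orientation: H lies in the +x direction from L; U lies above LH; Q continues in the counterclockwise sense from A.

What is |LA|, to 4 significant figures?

55.84

L is at the origin; LH is horizontal with |LH| = 47.7 and H on the +x side, so H = (47.70, 0.000). Since A1 is tangent to LH there, UH ⟂ LH, so U = H + (0, 7.6) = (47.70, 7.600). On A1, H sits at bearing -90° from U; a 91° counterclockwise sweep puts A at bearing 1°, so A = U + 7.6·(cos 1°, sin 1°) = (55.30, 7.733). Then |LA| = |A − L| = 55.84.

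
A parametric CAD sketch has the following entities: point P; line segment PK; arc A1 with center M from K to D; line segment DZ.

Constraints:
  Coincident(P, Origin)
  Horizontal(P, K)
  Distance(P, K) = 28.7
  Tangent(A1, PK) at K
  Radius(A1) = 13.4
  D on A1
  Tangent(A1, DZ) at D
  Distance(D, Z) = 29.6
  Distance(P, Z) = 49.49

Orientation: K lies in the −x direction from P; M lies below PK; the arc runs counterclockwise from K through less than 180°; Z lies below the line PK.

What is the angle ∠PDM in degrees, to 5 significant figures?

9.4450°

Checks: |PK| = 28.70 ✓; |MD| = 13.40 ✓; ∠(MD, DZ) = 90.00° ✓; |DZ| = 29.60 ✓; |PZ| = 49.49 ✓.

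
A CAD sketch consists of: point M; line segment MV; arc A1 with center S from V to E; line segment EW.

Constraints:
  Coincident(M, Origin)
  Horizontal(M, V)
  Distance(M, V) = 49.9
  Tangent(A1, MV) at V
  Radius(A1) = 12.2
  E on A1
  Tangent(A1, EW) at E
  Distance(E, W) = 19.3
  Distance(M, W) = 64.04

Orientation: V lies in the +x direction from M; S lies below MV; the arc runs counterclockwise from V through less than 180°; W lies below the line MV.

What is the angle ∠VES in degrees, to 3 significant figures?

23.9°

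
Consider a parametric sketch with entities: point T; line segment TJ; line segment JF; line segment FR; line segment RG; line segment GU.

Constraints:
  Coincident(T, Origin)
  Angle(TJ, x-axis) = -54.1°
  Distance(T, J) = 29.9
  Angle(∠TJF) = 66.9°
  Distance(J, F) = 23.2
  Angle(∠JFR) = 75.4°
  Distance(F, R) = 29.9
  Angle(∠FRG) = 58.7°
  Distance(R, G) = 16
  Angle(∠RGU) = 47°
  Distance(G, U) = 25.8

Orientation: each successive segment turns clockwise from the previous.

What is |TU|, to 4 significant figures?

21.38

T is at the origin; TJ runs at -54.1° with length 29.9, so J = (17.53, -24.22). ∠TJF = 66.9° gives JF at -167.2° from the x-axis; with |JF| = 23.2, F = (-5.091, -29.36). ∠JFR = 75.4° gives FR at 88.20° from the x-axis; with |FR| = 29.9, R = (-4.152, 0.5251). ∠FRG = 58.7° gives RG at -33.10° from the x-axis; with |RG| = 16.0, G = (9.252, -8.213). ∠RGU = 47.0° gives GU at -166.1° from the x-axis; with |GU| = 25.8, U = (-15.79, -14.41). Then |TU| = |U − T| = 21.38.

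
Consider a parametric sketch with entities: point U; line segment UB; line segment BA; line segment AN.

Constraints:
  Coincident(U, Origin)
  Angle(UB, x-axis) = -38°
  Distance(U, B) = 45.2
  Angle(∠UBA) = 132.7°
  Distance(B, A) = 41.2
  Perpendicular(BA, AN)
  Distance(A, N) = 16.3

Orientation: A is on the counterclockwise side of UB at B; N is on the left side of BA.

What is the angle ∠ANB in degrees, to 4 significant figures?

68.41°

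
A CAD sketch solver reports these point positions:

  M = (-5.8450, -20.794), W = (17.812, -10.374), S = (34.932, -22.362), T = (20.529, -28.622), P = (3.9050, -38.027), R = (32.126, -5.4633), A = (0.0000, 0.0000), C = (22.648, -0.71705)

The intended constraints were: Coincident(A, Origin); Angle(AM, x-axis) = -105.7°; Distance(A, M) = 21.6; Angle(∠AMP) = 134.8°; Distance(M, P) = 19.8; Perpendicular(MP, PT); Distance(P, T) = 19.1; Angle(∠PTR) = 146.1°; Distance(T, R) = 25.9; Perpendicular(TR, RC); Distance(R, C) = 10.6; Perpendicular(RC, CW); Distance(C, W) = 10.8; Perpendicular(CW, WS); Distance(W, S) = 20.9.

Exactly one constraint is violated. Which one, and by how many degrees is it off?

Perpendicular(CW, WS) — off by 8.40°.

A = (0.00, 0.00) ✓; AM at -105.7° ✓; |AM| = 21.60 ✓; ∠AMP = 134.8° ✓; |MP| = 19.80 ✓; ∠(MP, PT) = 90.00° ✓; |PT| = 19.10 ✓; ∠PTR = 146.1° ✓; |TR| = 25.90 ✓; ∠(TR, RC) = 90.00° ✓; |RC| = 10.60 ✓; ∠(RC, CW) = 90.00° ✓; |CW| = 10.80 ✓; ∠(CW, WS) = 81.60° ✗; |WS| = 20.90 ✓.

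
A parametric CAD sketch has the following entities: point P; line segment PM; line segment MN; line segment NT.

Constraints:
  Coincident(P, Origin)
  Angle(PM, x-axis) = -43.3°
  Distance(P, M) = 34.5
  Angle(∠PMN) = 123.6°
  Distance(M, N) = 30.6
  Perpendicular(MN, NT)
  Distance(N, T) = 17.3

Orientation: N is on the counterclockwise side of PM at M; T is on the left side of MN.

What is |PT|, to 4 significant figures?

50.99

P is at the origin; PM runs at -43.3° with length 34.5, so M = 34.5·(cos -43.3°, sin -43.3°) = (25.11, -23.66). ∠PMN = 123.6°, so MN runs at -43.3° + (180° − 123.6°) = 13.10° from the x-axis; with |MN| = 30.6, N = M + 30.6·(cos 13.10°, sin 13.10°) = (54.91, -16.73). The perpendicularity gives NT at right angles to MN; with |NT| = 17.3 on the left of MN, T = N + 17.3·(-0.2267, 0.9740) = (50.99, 0.1246). Then |PT| = |T − P| = 50.99.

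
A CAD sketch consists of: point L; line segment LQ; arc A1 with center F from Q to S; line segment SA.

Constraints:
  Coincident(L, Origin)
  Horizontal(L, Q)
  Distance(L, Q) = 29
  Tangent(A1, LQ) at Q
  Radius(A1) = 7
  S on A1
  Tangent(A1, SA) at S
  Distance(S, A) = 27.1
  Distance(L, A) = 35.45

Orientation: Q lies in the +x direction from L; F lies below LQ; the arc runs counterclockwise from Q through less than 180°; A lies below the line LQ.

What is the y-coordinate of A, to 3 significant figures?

-31.7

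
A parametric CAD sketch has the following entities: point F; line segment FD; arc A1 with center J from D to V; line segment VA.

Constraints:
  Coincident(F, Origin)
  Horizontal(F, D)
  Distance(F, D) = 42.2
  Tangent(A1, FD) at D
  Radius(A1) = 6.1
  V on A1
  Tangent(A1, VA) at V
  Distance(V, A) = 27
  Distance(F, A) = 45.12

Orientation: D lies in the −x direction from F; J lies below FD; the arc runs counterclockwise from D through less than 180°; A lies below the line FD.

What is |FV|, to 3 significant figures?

48.2

Checks: ∠(JD, DF) = 90.00° ✓; |JD| = 6.100 ✓; |JV| = 6.100 ✓; ∠(JV, VA) = 90.00° ✓; |VA| = 27.00 ✓; |FA| = 45.12 ✓.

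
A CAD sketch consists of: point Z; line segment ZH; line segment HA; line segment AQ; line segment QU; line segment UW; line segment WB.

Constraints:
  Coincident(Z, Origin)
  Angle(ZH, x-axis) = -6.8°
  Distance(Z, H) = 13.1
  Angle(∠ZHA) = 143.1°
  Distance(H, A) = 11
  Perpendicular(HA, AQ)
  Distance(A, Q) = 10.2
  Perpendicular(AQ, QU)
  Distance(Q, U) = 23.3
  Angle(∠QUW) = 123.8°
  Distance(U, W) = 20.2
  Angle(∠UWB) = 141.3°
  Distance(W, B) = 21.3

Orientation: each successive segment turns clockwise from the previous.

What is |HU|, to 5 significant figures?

15.979

Z is at the origin; ZH runs at -6.8° with length 13.1, so H = (13.008, -1.5511). ∠ZHA = 143.1° gives HA at -43.700° from the x-axis; with |HA| = 11.0, A = (20.960, -9.1508). HA ⟂ AQ, so AQ runs at -133.70°; with |AQ| = 10.2, Q = (13.913, -16.525). The perpendicularity gives QU at right angles to AQ, so QU runs at 136.30°; with |QU| = 23.3, U = (-2.9316, -0.42750). Then |HU| = |U − H| = 15.979.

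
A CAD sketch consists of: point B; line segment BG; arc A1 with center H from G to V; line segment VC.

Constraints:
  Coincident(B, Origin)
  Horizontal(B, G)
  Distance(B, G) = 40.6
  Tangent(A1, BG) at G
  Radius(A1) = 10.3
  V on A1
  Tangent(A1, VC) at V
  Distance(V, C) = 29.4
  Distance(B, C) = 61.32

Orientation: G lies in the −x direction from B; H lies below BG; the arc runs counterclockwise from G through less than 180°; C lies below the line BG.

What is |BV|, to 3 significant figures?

52.2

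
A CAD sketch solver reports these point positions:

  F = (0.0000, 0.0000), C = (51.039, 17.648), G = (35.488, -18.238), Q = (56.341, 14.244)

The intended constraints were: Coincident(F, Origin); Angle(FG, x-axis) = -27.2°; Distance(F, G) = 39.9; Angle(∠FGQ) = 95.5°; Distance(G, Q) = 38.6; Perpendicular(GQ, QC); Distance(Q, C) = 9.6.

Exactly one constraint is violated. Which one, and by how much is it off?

Distance(Q, C) = 9.6 — off by 3.30.

F = (0.00, 0.00) ✓; FG at -27.20° ✓; |FG| = 39.90 ✓; ∠FGQ = 95.50° ✓; |GQ| = 38.60 ✓; ∠(GQ, QC) = 90.00° ✓; |QC| = 6.301 ✗.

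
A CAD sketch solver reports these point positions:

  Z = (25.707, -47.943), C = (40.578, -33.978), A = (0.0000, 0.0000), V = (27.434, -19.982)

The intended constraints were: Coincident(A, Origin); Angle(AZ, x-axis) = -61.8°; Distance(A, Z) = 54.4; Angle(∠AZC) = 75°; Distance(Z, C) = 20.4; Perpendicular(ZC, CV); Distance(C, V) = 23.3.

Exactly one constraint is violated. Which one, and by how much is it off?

Distance(C, V) = 23.3 — off by 4.10.

A = (0.00, 0.00) ✓; AZ at -61.80° ✓; |AZ| = 54.40 ✓; ∠AZC = 75.00° ✓; |ZC| = 20.40 ✓; ∠(ZC, CV) = 90.00° ✓; |CV| = 19.20 ✗.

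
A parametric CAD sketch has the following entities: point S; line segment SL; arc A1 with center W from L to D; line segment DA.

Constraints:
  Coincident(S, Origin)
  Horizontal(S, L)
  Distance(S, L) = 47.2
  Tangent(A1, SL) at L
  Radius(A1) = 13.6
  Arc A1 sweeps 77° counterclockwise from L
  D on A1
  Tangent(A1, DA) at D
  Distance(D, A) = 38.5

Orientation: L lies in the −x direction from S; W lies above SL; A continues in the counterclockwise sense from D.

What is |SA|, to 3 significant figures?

54.3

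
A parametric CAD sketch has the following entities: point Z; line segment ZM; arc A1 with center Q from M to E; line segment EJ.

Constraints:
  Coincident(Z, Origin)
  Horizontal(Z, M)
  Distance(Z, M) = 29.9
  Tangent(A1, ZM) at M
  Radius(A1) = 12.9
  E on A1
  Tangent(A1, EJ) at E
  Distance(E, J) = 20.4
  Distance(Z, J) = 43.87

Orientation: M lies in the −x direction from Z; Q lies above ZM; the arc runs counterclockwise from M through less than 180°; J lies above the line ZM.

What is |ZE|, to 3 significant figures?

24.7

Checks: |QE| = 12.90 ✓; ∠(QE, EJ) = 90.00° ✓; |EJ| = 20.40 ✓; |ZJ| = 43.87 ✓.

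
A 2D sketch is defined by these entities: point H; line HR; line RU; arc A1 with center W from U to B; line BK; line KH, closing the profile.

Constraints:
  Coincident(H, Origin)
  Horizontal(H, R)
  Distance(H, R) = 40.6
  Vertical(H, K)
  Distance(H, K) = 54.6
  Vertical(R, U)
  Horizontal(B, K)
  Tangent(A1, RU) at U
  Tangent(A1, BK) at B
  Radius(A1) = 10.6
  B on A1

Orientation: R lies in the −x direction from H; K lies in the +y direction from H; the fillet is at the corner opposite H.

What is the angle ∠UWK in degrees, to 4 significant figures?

160.5°

H is at the origin; HR is horizontal with |HR| = 40.6 and R on the −x side, so R = (-40.60, 0.000). H and K share the same x with |HK| = 54.6 and K on the +y side, so K = (0.000, 54.60). The virtual corner opposite H is at (-40.60, 54.60). Tangency of A1 to RU means the radius WU is perpendicular to RU and since A1 is tangent to BK there, WB ⟂ BK, with radius 10.6, so the center W sits 10.6 in from both sides at W = (-30.00, 44.00). That places the tangent points at U = (-40.60, 44.00) on RU and B = (-30.00, 54.60) on BK. Then cos ∠UWK = WU·WK / (|WU||WK|), giving 160.5°.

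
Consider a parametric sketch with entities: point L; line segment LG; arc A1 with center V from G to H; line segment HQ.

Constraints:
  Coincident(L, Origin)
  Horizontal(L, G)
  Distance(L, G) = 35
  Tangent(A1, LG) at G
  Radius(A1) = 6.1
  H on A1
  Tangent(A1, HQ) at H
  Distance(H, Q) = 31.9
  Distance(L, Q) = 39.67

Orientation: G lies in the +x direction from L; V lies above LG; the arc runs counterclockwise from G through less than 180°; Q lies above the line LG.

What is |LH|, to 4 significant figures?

40.94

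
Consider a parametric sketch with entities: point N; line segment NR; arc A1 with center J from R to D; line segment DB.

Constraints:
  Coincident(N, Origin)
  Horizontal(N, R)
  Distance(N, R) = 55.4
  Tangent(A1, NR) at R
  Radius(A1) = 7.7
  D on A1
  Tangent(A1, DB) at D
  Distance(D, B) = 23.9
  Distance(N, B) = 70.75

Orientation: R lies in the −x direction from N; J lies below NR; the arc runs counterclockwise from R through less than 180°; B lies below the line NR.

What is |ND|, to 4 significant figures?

63.56

N is at the origin; N and R share the same y with |NR| = 55.4 and R on the −x side, so R = (-55.40, 0.000). The tangent condition forces JR to be normal to NR, so J = R + (0, -7.7) = (-55.40, -7.700). Since JD ⟂ DB (tangency), |JB| = √(7.7² + 23.9²) = 25.11 regardless of where D sits on A1. So B lies on both circle(N, 70.75) and circle(J, 25.11); the below-NR intersection is B = (-63.34, -31.52). D is the foot of the tangent from B: D = (-63.10, -7.623).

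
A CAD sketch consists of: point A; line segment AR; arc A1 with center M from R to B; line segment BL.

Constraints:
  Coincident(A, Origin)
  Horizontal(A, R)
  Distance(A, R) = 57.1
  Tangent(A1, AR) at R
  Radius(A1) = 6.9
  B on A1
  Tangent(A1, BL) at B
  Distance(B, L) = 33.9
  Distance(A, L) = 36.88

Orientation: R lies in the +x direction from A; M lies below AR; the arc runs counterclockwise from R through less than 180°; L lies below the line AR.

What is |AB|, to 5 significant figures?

52.478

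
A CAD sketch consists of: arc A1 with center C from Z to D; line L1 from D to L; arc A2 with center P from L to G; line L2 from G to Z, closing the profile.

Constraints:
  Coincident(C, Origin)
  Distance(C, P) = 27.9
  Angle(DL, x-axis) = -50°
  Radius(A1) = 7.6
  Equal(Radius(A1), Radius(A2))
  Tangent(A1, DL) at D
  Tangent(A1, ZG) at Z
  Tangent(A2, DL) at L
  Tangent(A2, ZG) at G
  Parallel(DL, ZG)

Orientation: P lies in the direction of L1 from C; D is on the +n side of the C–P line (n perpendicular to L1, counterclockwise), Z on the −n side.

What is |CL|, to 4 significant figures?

28.92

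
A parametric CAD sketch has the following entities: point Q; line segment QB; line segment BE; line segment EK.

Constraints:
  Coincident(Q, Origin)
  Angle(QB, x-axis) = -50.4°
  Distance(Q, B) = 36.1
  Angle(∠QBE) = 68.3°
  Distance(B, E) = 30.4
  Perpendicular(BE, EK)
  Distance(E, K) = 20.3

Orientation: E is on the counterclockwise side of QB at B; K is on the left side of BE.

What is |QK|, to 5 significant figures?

21.590

Q is at the origin; QB runs at -50.4° with length 36.1, so B = 36.1·(cos -50.4°, sin -50.4°) = (23.011, -27.816). ∠QBE = 68.3°, so BE runs at -50.4° + (180° − 68.3°) = 61.300° from the x-axis; with |BE| = 30.4, E = B + 30.4·(cos 61.300°, sin 61.300°) = (37.610, -1.1503). The perpendicularity gives EK at right angles to BE; with |EK| = 20.3 on the left of BE, K = E + 20.3·(-0.87715, 0.48022) = (19.804, 8.5983). Then |QK| = |K − Q| = 21.590.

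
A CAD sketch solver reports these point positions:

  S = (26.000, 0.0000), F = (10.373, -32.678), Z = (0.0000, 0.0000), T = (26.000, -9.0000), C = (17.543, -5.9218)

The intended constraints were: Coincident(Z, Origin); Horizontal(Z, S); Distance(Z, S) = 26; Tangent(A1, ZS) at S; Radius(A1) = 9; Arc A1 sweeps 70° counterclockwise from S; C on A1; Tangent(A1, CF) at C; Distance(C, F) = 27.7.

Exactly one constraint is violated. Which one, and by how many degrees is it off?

Tangent(A1, CF) at C — off by 5.00°.

Z = (0.00, 0.00) ✓; Z.y = 0.00, S.y = 0.00 ✓; |ZS| = 26.00 ✓; ∠(TS, SZ) = 90.00° ✓; |TS| = 9.000 ✓; bearing(T→C) − bearing(T→S) = 70.00° ✓; |TC| = 9.000 ✓; ∠(TC, CF) = 85.00° ✗; |CF| = 27.70 ✓.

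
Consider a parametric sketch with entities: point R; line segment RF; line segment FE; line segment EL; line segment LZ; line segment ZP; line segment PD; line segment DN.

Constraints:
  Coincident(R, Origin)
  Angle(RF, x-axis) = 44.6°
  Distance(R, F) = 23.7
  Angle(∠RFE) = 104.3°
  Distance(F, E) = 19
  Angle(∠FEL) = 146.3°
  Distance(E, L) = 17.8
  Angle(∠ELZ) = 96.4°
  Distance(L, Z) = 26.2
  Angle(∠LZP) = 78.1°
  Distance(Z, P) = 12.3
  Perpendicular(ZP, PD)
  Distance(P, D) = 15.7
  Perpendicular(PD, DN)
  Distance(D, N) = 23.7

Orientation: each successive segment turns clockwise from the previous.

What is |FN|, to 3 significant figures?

49.4

ZP ⟂ PD, so PD runs at 19.7°; with |PD| = 15.7, D = (29.0, -6.13). PD ⟂ DN, so DN runs at -70.3°; with |DN| = 23.7, N = (37.0, -28.4). Then |FN| = |N − F| = 49.4.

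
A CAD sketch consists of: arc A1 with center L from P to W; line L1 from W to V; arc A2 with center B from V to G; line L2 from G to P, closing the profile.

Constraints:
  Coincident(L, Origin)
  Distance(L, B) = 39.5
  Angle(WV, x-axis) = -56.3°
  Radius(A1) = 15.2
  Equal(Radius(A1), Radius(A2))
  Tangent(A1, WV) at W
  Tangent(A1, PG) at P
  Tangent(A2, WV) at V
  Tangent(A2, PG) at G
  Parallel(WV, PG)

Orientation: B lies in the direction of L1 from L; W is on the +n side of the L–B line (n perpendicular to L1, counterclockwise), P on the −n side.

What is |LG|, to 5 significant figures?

42.324

The slot axis is L1's direction at -56.3°, so u = (cos -56.3°, sin -56.3°) = (0.55484, -0.83195) and n = (−sin -56.3°, cos -56.3°) = (0.83195, 0.55484). L is at the origin and B lies 39.5 along u from L, so B = 39.5·u = (21.916, -32.862). Tangency of A1 to both parallel lines with radius 15.2 puts W and P at L ± 15.2·n: W = (12.646, 8.4336), P = (-12.646, -8.4336). Equal radii place V and G the same way about B: V = B + 15.2·n = (34.562, -24.429), G = B − 15.2·n = (9.2707, -41.296). Then |LG| = |G − L| = 42.324.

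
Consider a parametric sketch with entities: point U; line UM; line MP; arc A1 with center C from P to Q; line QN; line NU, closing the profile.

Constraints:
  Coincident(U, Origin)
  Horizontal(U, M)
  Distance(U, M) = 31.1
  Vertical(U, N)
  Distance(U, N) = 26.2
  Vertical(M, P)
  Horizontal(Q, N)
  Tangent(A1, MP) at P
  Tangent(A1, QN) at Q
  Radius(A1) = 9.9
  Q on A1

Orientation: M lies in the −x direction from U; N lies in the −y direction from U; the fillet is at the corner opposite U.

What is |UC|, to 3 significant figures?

26.7

U is at the origin; UM is horizontal with |UM| = 31.1 and M on the −x side, so M = (-31.1, 0.00). U and N share the same x with |UN| = 26.2 and N on the −y side, so N = (0.00, -26.2). The virtual corner opposite U is at (-31.1, -26.2). The tangent condition forces CP to be normal to MP and A1 meets QN tangentially, so CQ is at right angles to QN, with radius 9.9, so the center C sits 9.9 in from both sides at C = (-21.2, -16.3). Then |UC| = |C − U| = 26.7.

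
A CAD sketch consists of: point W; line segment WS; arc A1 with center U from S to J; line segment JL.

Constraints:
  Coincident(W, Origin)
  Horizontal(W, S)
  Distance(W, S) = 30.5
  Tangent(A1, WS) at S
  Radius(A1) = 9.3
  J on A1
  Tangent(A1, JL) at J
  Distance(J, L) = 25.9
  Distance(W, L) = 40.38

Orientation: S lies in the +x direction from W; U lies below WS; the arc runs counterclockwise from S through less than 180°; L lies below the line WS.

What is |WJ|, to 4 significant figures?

23.03

W is at the origin; W and S share the same y with |WS| = 30.5 and S on the +x side, so S = (30.50, 0.000). Tangency of A1 to WS means the radius US is perpendicular to WS, so U = S + (0, -9.3) = (30.50, -9.300). Since UJ ⟂ JL (tangency), |UL| = √(9.3² + 25.9²) = 27.52 regardless of where J sits on A1. So L lies on both circle(W, 40.38) and circle(U, 27.52); the below-WS intersection is L = (20.35, -34.88). J is the foot of the tangent from L: J = (21.21, -8.992).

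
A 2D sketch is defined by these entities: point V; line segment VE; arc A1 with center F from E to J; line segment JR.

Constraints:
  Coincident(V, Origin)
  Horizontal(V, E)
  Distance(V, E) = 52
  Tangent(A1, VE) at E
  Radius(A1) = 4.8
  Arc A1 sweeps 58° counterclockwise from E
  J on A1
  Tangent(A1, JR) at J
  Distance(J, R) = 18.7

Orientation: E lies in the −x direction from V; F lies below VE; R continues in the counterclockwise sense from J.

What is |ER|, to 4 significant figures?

22.88

On A1, E sits at bearing 90° from F; a 58° counterclockwise sweep puts J at bearing 148°, so J = F + 4.8·(cos 148°, sin 148°) = (-56.07, -2.256). A1 meets JR tangentially, so FJ is at right angles to JR, so JR runs along (−sin 148°, cos 148°); with |JR| = 18.7, R = (-65.98, -18.11). Then |ER| = |R − E| = 22.88.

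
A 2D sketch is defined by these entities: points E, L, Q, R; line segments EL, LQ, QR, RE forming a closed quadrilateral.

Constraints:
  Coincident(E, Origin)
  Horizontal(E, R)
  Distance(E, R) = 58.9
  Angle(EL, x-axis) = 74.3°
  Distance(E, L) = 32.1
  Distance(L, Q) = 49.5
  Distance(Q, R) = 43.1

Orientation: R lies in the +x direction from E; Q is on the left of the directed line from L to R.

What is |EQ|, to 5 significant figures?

71.166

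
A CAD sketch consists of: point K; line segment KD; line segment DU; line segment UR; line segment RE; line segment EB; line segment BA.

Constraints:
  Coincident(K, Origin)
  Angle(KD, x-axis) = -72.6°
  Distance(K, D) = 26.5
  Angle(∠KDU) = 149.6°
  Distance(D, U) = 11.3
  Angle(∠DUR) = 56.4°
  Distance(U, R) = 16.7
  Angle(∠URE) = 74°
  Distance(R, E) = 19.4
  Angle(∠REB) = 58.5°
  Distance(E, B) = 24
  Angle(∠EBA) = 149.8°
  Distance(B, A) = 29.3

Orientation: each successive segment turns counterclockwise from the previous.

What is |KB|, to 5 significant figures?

40.290

K is at the origin; KD runs at -72.6° with length 26.5, so D = (7.9246, -25.287). ∠KDU = 149.6° gives DU at -42.200° from the x-axis; with |DU| = 11.3, U = (16.296, -32.878). ∠DUR = 56.4° gives UR at 81.400° from the x-axis; with |UR| = 16.7, R = (18.793, -16.366). ∠URE = 74.0° gives RE at -172.60° from the x-axis; with |RE| = 19.4, E = (-0.44551, -18.864). ∠REB = 58.5° gives EB at -51.100° from the x-axis; with |EB| = 24.0, B = (14.626, -37.542). Then |KB| = |B − K| = 40.290.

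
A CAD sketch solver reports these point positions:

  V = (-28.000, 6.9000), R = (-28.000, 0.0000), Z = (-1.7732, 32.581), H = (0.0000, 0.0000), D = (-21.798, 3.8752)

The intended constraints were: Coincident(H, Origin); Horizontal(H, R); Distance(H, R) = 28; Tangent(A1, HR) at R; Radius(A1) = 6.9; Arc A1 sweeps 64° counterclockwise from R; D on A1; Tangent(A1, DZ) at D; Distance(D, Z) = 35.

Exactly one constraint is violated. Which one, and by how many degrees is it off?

Tangent(A1, DZ) at D — off by 8.90°.

H = (0.00, 0.00) ✓; H.y = 0.00, R.y = 0.00 ✓; |HR| = 28.00 ✓; ∠(VR, RH) = 90.00° ✓; |VR| = 6.900 ✓; bearing(V→D) − bearing(V→R) = 64.00° ✓; |VD| = 6.900 ✓; ∠(VD, DZ) = 98.90° ✗; |DZ| = 35.00 ✓.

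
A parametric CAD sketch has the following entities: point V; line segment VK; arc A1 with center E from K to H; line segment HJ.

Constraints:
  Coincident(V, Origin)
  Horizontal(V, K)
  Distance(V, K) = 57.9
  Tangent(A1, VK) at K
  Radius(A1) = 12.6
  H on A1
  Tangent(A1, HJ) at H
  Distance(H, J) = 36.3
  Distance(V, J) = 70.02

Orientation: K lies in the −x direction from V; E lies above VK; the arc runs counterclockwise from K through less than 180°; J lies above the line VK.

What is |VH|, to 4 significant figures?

47.44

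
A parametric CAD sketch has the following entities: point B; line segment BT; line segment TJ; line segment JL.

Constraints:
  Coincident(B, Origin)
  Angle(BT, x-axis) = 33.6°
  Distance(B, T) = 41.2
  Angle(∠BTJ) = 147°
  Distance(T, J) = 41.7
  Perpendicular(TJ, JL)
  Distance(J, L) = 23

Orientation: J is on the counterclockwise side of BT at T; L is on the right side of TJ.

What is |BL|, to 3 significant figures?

88.8

B is at the origin; BT runs at 33.6° with length 41.2, so T = 41.2·(cos 33.6°, sin 33.6°) = (34.3, 22.8). ∠BTJ = 147.0°, so TJ runs at 33.6° + (180° − 147.0°) = 66.6° from the x-axis; with |TJ| = 41.7, J = T + 41.7·(cos 66.6°, sin 66.6°) = (50.9, 61.1). TJ is perpendicular to JL; with |JL| = 23.0 on the right of TJ, L = J + 23.0·(0.918, -0.397) = (72.0, 51.9). Then |BL| = |L − B| = 88.8.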